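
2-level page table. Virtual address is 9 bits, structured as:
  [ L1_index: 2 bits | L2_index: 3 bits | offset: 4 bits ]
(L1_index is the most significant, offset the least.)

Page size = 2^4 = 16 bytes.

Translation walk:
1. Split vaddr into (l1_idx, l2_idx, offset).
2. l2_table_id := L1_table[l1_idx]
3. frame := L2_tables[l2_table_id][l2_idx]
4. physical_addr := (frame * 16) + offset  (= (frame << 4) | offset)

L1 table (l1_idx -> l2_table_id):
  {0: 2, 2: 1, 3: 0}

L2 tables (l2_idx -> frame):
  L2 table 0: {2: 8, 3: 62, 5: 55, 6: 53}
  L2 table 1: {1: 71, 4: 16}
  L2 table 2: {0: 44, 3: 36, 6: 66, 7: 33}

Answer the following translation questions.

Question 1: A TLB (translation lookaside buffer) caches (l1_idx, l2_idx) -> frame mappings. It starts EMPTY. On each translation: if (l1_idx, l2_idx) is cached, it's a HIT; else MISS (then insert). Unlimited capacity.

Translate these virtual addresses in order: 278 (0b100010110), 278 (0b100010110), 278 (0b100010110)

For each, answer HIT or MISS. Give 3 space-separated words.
Answer: MISS HIT HIT

Derivation:
vaddr=278: (2,1) not in TLB -> MISS, insert
vaddr=278: (2,1) in TLB -> HIT
vaddr=278: (2,1) in TLB -> HIT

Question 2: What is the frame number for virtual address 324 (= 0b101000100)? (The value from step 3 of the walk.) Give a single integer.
vaddr = 324: l1_idx=2, l2_idx=4
L1[2] = 1; L2[1][4] = 16

Answer: 16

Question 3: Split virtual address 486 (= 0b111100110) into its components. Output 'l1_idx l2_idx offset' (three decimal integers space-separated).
vaddr = 486 = 0b111100110
  top 2 bits -> l1_idx = 3
  next 3 bits -> l2_idx = 6
  bottom 4 bits -> offset = 6

Answer: 3 6 6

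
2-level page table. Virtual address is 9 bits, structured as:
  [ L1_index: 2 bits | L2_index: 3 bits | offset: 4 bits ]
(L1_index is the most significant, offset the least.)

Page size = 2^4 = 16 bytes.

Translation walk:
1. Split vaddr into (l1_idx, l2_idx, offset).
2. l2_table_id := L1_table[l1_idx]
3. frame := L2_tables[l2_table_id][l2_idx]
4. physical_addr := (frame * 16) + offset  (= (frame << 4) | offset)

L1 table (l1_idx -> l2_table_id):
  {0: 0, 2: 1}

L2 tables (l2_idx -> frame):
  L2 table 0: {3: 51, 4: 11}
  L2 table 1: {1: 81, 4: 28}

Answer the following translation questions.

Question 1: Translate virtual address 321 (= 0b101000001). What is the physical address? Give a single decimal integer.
vaddr = 321 = 0b101000001
Split: l1_idx=2, l2_idx=4, offset=1
L1[2] = 1
L2[1][4] = 28
paddr = 28 * 16 + 1 = 449

Answer: 449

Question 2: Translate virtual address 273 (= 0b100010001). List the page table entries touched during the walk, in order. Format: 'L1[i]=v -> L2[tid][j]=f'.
Answer: L1[2]=1 -> L2[1][1]=81

Derivation:
vaddr = 273 = 0b100010001
Split: l1_idx=2, l2_idx=1, offset=1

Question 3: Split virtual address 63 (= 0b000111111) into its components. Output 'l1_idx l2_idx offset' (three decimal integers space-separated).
vaddr = 63 = 0b000111111
  top 2 bits -> l1_idx = 0
  next 3 bits -> l2_idx = 3
  bottom 4 bits -> offset = 15

Answer: 0 3 15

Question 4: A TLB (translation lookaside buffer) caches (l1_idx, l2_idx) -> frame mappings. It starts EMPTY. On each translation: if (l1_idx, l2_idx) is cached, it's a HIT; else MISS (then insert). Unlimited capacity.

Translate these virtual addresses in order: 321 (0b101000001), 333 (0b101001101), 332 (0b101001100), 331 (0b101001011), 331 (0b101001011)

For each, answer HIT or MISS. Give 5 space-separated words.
vaddr=321: (2,4) not in TLB -> MISS, insert
vaddr=333: (2,4) in TLB -> HIT
vaddr=332: (2,4) in TLB -> HIT
vaddr=331: (2,4) in TLB -> HIT
vaddr=331: (2,4) in TLB -> HIT

Answer: MISS HIT HIT HIT HIT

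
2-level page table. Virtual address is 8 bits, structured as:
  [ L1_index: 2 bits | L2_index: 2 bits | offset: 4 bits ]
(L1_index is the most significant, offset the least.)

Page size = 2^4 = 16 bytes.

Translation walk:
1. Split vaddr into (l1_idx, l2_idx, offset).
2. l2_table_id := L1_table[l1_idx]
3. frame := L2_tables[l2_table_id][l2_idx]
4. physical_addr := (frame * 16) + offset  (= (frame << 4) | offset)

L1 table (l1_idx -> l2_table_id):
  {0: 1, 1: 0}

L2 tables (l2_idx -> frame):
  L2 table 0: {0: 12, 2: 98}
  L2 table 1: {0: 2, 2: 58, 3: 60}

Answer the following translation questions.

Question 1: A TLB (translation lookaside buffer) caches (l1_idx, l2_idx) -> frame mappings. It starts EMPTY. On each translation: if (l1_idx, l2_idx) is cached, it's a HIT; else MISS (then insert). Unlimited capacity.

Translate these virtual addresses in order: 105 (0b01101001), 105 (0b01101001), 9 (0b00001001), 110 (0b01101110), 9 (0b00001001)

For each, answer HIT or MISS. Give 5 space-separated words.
vaddr=105: (1,2) not in TLB -> MISS, insert
vaddr=105: (1,2) in TLB -> HIT
vaddr=9: (0,0) not in TLB -> MISS, insert
vaddr=110: (1,2) in TLB -> HIT
vaddr=9: (0,0) in TLB -> HIT

Answer: MISS HIT MISS HIT HIT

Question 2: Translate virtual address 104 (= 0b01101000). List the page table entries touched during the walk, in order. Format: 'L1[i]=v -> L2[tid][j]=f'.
Answer: L1[1]=0 -> L2[0][2]=98

Derivation:
vaddr = 104 = 0b01101000
Split: l1_idx=1, l2_idx=2, offset=8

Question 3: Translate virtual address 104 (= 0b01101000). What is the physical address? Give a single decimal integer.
vaddr = 104 = 0b01101000
Split: l1_idx=1, l2_idx=2, offset=8
L1[1] = 0
L2[0][2] = 98
paddr = 98 * 16 + 8 = 1576

Answer: 1576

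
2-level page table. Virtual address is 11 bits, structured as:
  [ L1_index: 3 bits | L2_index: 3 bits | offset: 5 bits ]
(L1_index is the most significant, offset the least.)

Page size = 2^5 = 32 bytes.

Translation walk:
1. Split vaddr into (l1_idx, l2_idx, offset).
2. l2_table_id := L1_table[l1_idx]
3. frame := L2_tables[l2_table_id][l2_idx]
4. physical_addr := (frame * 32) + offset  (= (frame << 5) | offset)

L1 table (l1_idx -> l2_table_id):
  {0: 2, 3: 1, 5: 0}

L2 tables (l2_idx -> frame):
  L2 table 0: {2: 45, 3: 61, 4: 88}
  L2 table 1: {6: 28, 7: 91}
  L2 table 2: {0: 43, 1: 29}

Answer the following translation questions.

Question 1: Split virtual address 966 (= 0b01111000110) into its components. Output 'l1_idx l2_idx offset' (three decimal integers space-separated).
Answer: 3 6 6

Derivation:
vaddr = 966 = 0b01111000110
  top 3 bits -> l1_idx = 3
  next 3 bits -> l2_idx = 6
  bottom 5 bits -> offset = 6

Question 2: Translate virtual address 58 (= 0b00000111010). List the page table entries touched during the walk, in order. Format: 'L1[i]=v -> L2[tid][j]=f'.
Answer: L1[0]=2 -> L2[2][1]=29

Derivation:
vaddr = 58 = 0b00000111010
Split: l1_idx=0, l2_idx=1, offset=26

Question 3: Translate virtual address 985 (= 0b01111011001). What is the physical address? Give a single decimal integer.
Answer: 921

Derivation:
vaddr = 985 = 0b01111011001
Split: l1_idx=3, l2_idx=6, offset=25
L1[3] = 1
L2[1][6] = 28
paddr = 28 * 32 + 25 = 921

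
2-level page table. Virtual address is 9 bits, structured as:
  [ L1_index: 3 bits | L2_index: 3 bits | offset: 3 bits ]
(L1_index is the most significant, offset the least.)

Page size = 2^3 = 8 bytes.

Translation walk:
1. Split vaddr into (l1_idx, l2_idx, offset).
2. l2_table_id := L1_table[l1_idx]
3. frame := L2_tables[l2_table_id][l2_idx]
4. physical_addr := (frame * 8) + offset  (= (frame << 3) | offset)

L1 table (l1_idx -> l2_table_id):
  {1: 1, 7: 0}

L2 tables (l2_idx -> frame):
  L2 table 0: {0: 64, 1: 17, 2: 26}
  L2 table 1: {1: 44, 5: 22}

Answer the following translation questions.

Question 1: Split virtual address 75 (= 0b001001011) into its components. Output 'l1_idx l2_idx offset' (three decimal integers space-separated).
Answer: 1 1 3

Derivation:
vaddr = 75 = 0b001001011
  top 3 bits -> l1_idx = 1
  next 3 bits -> l2_idx = 1
  bottom 3 bits -> offset = 3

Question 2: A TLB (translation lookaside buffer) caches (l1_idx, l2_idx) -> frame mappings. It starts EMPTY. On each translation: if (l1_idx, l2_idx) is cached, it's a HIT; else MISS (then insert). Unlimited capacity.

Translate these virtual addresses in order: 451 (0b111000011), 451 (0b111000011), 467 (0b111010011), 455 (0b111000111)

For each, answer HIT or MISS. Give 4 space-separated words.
Answer: MISS HIT MISS HIT

Derivation:
vaddr=451: (7,0) not in TLB -> MISS, insert
vaddr=451: (7,0) in TLB -> HIT
vaddr=467: (7,2) not in TLB -> MISS, insert
vaddr=455: (7,0) in TLB -> HIT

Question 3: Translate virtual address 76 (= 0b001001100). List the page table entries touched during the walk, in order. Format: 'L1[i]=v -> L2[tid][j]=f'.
Answer: L1[1]=1 -> L2[1][1]=44

Derivation:
vaddr = 76 = 0b001001100
Split: l1_idx=1, l2_idx=1, offset=4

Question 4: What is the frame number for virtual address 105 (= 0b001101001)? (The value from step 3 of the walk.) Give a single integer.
Answer: 22

Derivation:
vaddr = 105: l1_idx=1, l2_idx=5
L1[1] = 1; L2[1][5] = 22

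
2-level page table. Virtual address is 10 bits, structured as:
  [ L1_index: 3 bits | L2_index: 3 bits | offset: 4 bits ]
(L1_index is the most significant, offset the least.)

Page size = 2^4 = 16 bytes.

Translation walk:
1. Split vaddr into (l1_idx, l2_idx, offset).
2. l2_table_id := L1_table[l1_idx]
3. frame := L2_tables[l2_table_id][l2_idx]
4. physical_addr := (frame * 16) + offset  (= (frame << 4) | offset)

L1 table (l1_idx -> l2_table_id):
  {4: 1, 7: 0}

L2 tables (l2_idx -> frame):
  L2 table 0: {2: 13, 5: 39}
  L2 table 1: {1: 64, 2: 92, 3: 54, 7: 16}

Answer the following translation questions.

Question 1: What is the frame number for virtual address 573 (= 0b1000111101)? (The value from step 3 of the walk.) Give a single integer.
vaddr = 573: l1_idx=4, l2_idx=3
L1[4] = 1; L2[1][3] = 54

Answer: 54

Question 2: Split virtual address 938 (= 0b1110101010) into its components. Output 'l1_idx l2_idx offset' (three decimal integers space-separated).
vaddr = 938 = 0b1110101010
  top 3 bits -> l1_idx = 7
  next 3 bits -> l2_idx = 2
  bottom 4 bits -> offset = 10

Answer: 7 2 10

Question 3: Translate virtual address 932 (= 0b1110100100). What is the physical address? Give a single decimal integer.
vaddr = 932 = 0b1110100100
Split: l1_idx=7, l2_idx=2, offset=4
L1[7] = 0
L2[0][2] = 13
paddr = 13 * 16 + 4 = 212

Answer: 212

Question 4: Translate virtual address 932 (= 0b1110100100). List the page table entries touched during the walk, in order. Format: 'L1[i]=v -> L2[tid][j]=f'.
vaddr = 932 = 0b1110100100
Split: l1_idx=7, l2_idx=2, offset=4

Answer: L1[7]=0 -> L2[0][2]=13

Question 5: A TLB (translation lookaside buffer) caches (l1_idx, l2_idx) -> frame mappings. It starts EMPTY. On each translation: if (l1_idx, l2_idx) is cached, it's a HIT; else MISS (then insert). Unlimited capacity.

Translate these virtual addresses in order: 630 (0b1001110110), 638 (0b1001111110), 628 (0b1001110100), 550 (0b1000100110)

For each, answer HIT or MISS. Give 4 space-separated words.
Answer: MISS HIT HIT MISS

Derivation:
vaddr=630: (4,7) not in TLB -> MISS, insert
vaddr=638: (4,7) in TLB -> HIT
vaddr=628: (4,7) in TLB -> HIT
vaddr=550: (4,2) not in TLB -> MISS, insert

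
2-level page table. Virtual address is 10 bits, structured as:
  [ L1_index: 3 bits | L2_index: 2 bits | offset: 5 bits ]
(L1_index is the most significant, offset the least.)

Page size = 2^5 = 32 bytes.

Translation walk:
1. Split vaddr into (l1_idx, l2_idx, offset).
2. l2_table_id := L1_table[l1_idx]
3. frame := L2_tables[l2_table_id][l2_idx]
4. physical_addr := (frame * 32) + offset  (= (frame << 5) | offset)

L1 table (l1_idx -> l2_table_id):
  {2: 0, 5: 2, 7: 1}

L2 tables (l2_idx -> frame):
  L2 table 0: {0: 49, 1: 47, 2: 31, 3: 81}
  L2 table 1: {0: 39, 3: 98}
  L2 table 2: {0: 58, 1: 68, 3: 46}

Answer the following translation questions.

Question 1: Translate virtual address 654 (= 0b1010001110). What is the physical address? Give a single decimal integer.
Answer: 1870

Derivation:
vaddr = 654 = 0b1010001110
Split: l1_idx=5, l2_idx=0, offset=14
L1[5] = 2
L2[2][0] = 58
paddr = 58 * 32 + 14 = 1870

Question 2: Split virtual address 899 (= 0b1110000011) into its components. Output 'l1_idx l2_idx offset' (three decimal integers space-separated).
Answer: 7 0 3

Derivation:
vaddr = 899 = 0b1110000011
  top 3 bits -> l1_idx = 7
  next 2 bits -> l2_idx = 0
  bottom 5 bits -> offset = 3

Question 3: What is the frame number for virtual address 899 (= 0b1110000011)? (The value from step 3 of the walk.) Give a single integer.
vaddr = 899: l1_idx=7, l2_idx=0
L1[7] = 1; L2[1][0] = 39

Answer: 39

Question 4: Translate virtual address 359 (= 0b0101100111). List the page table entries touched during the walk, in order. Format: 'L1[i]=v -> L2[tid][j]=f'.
vaddr = 359 = 0b0101100111
Split: l1_idx=2, l2_idx=3, offset=7

Answer: L1[2]=0 -> L2[0][3]=81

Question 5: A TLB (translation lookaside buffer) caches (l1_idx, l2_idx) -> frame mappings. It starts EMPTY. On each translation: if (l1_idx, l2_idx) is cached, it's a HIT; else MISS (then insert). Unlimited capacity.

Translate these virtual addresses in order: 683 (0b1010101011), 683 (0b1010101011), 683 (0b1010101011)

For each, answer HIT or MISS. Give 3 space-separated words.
Answer: MISS HIT HIT

Derivation:
vaddr=683: (5,1) not in TLB -> MISS, insert
vaddr=683: (5,1) in TLB -> HIT
vaddr=683: (5,1) in TLB -> HIT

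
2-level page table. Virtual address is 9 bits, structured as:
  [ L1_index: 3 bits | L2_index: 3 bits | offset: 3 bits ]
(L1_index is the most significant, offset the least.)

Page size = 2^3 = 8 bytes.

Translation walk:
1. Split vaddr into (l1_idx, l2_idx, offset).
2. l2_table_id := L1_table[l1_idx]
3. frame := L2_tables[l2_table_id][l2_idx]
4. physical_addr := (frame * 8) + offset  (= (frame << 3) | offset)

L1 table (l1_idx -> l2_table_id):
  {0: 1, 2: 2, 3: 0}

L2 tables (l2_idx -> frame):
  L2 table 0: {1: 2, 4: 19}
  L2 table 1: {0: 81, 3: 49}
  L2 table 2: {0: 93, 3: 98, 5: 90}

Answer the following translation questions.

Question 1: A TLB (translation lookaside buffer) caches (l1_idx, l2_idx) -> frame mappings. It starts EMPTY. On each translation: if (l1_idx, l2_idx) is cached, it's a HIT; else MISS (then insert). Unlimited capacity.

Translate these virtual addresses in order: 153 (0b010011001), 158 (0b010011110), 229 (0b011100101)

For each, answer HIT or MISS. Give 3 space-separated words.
vaddr=153: (2,3) not in TLB -> MISS, insert
vaddr=158: (2,3) in TLB -> HIT
vaddr=229: (3,4) not in TLB -> MISS, insert

Answer: MISS HIT MISS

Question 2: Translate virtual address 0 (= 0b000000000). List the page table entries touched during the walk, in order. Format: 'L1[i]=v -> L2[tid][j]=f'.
Answer: L1[0]=1 -> L2[1][0]=81

Derivation:
vaddr = 0 = 0b000000000
Split: l1_idx=0, l2_idx=0, offset=0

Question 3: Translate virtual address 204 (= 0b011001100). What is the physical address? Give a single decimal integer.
Answer: 20

Derivation:
vaddr = 204 = 0b011001100
Split: l1_idx=3, l2_idx=1, offset=4
L1[3] = 0
L2[0][1] = 2
paddr = 2 * 8 + 4 = 20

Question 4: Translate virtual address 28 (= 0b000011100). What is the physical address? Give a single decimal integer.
vaddr = 28 = 0b000011100
Split: l1_idx=0, l2_idx=3, offset=4
L1[0] = 1
L2[1][3] = 49
paddr = 49 * 8 + 4 = 396

Answer: 396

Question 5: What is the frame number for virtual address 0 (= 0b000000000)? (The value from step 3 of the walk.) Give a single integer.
vaddr = 0: l1_idx=0, l2_idx=0
L1[0] = 1; L2[1][0] = 81

Answer: 81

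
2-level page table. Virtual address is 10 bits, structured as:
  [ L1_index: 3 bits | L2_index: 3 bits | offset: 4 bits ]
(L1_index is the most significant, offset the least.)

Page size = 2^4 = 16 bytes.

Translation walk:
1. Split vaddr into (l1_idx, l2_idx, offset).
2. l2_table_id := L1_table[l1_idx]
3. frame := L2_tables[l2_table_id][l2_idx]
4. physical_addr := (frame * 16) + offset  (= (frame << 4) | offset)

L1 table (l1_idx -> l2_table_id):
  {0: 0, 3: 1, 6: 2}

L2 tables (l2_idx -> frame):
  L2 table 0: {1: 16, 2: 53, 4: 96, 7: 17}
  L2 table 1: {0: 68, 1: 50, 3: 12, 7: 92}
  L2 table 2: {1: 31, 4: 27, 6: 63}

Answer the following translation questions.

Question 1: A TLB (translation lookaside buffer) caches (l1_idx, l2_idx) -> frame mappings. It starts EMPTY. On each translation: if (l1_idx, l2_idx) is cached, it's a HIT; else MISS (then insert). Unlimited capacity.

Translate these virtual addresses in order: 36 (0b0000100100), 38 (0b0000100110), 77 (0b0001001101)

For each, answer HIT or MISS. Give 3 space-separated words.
Answer: MISS HIT MISS

Derivation:
vaddr=36: (0,2) not in TLB -> MISS, insert
vaddr=38: (0,2) in TLB -> HIT
vaddr=77: (0,4) not in TLB -> MISS, insert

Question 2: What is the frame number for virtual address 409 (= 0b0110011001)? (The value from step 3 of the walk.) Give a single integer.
Answer: 50

Derivation:
vaddr = 409: l1_idx=3, l2_idx=1
L1[3] = 1; L2[1][1] = 50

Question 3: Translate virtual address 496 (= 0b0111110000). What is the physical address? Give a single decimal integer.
vaddr = 496 = 0b0111110000
Split: l1_idx=3, l2_idx=7, offset=0
L1[3] = 1
L2[1][7] = 92
paddr = 92 * 16 + 0 = 1472

Answer: 1472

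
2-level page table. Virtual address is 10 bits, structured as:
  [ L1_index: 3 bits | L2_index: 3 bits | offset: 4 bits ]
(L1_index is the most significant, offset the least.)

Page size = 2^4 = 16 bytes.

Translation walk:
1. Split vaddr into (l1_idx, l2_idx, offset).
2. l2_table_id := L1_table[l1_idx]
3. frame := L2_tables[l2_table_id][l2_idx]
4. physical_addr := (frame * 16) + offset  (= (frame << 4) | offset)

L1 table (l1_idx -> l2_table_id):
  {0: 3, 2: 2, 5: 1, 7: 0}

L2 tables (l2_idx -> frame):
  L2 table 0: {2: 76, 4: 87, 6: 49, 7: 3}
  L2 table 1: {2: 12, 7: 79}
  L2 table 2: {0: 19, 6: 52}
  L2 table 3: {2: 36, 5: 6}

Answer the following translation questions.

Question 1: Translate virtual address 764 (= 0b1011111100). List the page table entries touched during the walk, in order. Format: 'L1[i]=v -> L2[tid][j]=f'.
vaddr = 764 = 0b1011111100
Split: l1_idx=5, l2_idx=7, offset=12

Answer: L1[5]=1 -> L2[1][7]=79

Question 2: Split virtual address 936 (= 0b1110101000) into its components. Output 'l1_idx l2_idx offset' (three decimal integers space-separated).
vaddr = 936 = 0b1110101000
  top 3 bits -> l1_idx = 7
  next 3 bits -> l2_idx = 2
  bottom 4 bits -> offset = 8

Answer: 7 2 8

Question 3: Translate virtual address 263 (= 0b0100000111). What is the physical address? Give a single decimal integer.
vaddr = 263 = 0b0100000111
Split: l1_idx=2, l2_idx=0, offset=7
L1[2] = 2
L2[2][0] = 19
paddr = 19 * 16 + 7 = 311

Answer: 311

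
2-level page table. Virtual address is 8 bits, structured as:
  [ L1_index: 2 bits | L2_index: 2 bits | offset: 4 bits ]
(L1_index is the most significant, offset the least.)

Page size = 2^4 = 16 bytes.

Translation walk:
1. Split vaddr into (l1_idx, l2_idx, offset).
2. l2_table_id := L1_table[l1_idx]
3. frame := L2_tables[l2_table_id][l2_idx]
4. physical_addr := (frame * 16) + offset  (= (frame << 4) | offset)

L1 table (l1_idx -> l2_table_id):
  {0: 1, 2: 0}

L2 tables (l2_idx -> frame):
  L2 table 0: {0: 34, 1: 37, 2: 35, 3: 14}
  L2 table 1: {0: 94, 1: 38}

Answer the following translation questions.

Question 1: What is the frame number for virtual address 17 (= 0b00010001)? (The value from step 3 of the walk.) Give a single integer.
Answer: 38

Derivation:
vaddr = 17: l1_idx=0, l2_idx=1
L1[0] = 1; L2[1][1] = 38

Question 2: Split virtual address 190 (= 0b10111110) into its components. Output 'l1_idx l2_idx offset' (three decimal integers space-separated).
vaddr = 190 = 0b10111110
  top 2 bits -> l1_idx = 2
  next 2 bits -> l2_idx = 3
  bottom 4 bits -> offset = 14

Answer: 2 3 14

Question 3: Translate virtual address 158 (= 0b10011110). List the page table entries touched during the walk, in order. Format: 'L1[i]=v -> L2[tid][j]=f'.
vaddr = 158 = 0b10011110
Split: l1_idx=2, l2_idx=1, offset=14

Answer: L1[2]=0 -> L2[0][1]=37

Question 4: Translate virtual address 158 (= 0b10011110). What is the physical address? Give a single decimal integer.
vaddr = 158 = 0b10011110
Split: l1_idx=2, l2_idx=1, offset=14
L1[2] = 0
L2[0][1] = 37
paddr = 37 * 16 + 14 = 606

Answer: 606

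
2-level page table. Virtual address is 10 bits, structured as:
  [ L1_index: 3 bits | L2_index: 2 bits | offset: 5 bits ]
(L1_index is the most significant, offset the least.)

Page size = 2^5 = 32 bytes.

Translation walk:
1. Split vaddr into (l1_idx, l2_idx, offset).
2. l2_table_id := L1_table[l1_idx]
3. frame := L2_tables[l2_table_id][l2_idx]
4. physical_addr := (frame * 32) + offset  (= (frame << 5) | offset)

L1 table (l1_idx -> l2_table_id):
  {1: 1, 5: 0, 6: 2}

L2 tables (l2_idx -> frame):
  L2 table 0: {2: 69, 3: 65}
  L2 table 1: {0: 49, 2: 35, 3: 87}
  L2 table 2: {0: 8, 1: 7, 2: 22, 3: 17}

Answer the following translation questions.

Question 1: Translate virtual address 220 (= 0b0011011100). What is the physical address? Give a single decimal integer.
Answer: 1148

Derivation:
vaddr = 220 = 0b0011011100
Split: l1_idx=1, l2_idx=2, offset=28
L1[1] = 1
L2[1][2] = 35
paddr = 35 * 32 + 28 = 1148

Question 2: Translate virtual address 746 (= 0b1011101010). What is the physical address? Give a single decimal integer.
vaddr = 746 = 0b1011101010
Split: l1_idx=5, l2_idx=3, offset=10
L1[5] = 0
L2[0][3] = 65
paddr = 65 * 32 + 10 = 2090

Answer: 2090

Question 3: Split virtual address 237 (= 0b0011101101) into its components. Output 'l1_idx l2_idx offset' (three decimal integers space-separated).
Answer: 1 3 13

Derivation:
vaddr = 237 = 0b0011101101
  top 3 bits -> l1_idx = 1
  next 2 bits -> l2_idx = 3
  bottom 5 bits -> offset = 13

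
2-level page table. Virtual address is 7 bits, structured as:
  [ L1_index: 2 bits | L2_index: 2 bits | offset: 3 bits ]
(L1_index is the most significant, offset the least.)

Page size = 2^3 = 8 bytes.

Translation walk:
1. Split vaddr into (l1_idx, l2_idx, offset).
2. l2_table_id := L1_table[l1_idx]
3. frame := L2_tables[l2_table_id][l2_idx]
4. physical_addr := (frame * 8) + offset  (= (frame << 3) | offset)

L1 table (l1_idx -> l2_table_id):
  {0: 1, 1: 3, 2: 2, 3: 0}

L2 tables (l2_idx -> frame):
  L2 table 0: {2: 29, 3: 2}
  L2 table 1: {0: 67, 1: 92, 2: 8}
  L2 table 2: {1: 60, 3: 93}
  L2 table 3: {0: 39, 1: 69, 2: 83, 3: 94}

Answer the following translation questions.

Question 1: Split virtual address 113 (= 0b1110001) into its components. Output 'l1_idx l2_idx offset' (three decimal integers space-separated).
vaddr = 113 = 0b1110001
  top 2 bits -> l1_idx = 3
  next 2 bits -> l2_idx = 2
  bottom 3 bits -> offset = 1

Answer: 3 2 1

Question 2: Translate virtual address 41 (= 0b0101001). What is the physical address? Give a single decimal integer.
Answer: 553

Derivation:
vaddr = 41 = 0b0101001
Split: l1_idx=1, l2_idx=1, offset=1
L1[1] = 3
L2[3][1] = 69
paddr = 69 * 8 + 1 = 553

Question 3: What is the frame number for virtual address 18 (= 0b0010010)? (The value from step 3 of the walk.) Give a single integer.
vaddr = 18: l1_idx=0, l2_idx=2
L1[0] = 1; L2[1][2] = 8

Answer: 8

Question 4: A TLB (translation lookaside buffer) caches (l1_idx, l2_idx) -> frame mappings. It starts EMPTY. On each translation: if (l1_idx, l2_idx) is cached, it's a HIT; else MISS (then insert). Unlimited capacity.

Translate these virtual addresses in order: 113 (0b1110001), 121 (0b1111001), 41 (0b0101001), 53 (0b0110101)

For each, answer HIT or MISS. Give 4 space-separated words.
Answer: MISS MISS MISS MISS

Derivation:
vaddr=113: (3,2) not in TLB -> MISS, insert
vaddr=121: (3,3) not in TLB -> MISS, insert
vaddr=41: (1,1) not in TLB -> MISS, insert
vaddr=53: (1,2) not in TLB -> MISS, insert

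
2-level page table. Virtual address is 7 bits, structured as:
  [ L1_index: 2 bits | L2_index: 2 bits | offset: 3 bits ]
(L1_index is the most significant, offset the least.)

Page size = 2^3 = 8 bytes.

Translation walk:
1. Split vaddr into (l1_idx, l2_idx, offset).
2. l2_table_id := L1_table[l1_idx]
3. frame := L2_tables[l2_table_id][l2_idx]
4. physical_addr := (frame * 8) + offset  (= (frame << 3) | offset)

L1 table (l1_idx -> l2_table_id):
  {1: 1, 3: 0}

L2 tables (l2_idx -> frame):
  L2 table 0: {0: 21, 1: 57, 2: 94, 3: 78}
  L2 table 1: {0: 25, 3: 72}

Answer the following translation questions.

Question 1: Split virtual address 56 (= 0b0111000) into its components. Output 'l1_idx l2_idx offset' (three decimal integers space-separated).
vaddr = 56 = 0b0111000
  top 2 bits -> l1_idx = 1
  next 2 bits -> l2_idx = 3
  bottom 3 bits -> offset = 0

Answer: 1 3 0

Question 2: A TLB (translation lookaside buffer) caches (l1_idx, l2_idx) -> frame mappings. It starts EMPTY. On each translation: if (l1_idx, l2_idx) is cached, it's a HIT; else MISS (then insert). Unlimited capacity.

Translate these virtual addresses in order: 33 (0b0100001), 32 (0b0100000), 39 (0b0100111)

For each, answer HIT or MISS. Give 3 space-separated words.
Answer: MISS HIT HIT

Derivation:
vaddr=33: (1,0) not in TLB -> MISS, insert
vaddr=32: (1,0) in TLB -> HIT
vaddr=39: (1,0) in TLB -> HIT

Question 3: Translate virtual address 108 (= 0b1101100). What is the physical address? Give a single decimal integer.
vaddr = 108 = 0b1101100
Split: l1_idx=3, l2_idx=1, offset=4
L1[3] = 0
L2[0][1] = 57
paddr = 57 * 8 + 4 = 460

Answer: 460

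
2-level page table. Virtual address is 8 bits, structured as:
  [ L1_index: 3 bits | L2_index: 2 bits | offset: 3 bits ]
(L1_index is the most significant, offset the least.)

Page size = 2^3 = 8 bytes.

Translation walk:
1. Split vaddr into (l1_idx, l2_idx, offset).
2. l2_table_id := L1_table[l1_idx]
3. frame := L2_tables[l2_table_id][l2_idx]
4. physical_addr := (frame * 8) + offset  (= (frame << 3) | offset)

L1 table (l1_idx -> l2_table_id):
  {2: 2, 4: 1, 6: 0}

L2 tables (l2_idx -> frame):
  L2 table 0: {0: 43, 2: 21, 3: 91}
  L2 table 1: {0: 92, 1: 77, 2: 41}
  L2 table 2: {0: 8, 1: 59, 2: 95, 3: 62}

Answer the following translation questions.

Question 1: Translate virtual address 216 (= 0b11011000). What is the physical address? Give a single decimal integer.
Answer: 728

Derivation:
vaddr = 216 = 0b11011000
Split: l1_idx=6, l2_idx=3, offset=0
L1[6] = 0
L2[0][3] = 91
paddr = 91 * 8 + 0 = 728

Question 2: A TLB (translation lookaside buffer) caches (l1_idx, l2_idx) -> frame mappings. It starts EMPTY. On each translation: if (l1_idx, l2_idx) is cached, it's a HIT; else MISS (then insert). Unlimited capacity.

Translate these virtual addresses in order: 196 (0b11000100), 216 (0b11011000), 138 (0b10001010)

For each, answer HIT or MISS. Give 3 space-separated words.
Answer: MISS MISS MISS

Derivation:
vaddr=196: (6,0) not in TLB -> MISS, insert
vaddr=216: (6,3) not in TLB -> MISS, insert
vaddr=138: (4,1) not in TLB -> MISS, insert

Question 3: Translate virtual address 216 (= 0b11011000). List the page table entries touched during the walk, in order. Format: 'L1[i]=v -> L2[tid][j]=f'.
vaddr = 216 = 0b11011000
Split: l1_idx=6, l2_idx=3, offset=0

Answer: L1[6]=0 -> L2[0][3]=91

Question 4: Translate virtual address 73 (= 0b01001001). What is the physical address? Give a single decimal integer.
vaddr = 73 = 0b01001001
Split: l1_idx=2, l2_idx=1, offset=1
L1[2] = 2
L2[2][1] = 59
paddr = 59 * 8 + 1 = 473

Answer: 473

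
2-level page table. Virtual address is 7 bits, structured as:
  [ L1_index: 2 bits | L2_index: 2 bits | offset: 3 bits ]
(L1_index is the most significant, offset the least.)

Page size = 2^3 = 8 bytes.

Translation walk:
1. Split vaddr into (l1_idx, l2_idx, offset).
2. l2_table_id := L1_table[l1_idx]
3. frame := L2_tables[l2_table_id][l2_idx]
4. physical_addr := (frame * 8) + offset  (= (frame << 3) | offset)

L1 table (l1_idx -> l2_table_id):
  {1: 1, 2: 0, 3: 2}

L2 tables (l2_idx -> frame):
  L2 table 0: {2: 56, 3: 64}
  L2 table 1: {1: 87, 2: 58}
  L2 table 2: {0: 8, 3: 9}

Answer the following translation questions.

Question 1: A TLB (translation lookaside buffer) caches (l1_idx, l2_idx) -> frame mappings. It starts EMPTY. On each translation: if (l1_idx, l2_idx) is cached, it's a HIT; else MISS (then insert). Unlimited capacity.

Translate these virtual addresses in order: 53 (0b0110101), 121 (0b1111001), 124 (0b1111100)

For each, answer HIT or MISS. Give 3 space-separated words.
vaddr=53: (1,2) not in TLB -> MISS, insert
vaddr=121: (3,3) not in TLB -> MISS, insert
vaddr=124: (3,3) in TLB -> HIT

Answer: MISS MISS HIT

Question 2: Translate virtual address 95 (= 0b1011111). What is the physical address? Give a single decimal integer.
Answer: 519

Derivation:
vaddr = 95 = 0b1011111
Split: l1_idx=2, l2_idx=3, offset=7
L1[2] = 0
L2[0][3] = 64
paddr = 64 * 8 + 7 = 519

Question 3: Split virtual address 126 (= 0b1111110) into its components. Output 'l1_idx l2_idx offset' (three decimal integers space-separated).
vaddr = 126 = 0b1111110
  top 2 bits -> l1_idx = 3
  next 2 bits -> l2_idx = 3
  bottom 3 bits -> offset = 6

Answer: 3 3 6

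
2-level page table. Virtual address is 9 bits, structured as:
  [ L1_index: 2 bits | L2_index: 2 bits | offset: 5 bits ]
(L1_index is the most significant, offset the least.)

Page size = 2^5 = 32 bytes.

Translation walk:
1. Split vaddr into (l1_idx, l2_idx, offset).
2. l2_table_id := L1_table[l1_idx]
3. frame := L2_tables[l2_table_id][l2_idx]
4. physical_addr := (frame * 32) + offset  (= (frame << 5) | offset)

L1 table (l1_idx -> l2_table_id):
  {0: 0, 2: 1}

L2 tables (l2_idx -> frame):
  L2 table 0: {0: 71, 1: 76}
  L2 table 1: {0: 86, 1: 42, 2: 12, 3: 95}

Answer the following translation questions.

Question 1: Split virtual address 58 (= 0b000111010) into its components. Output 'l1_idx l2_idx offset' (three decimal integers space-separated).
vaddr = 58 = 0b000111010
  top 2 bits -> l1_idx = 0
  next 2 bits -> l2_idx = 1
  bottom 5 bits -> offset = 26

Answer: 0 1 26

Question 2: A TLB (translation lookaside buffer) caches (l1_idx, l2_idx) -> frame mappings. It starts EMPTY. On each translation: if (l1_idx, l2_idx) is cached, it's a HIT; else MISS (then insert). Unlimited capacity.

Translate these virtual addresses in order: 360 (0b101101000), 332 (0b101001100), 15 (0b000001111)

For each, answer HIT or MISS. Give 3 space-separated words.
Answer: MISS MISS MISS

Derivation:
vaddr=360: (2,3) not in TLB -> MISS, insert
vaddr=332: (2,2) not in TLB -> MISS, insert
vaddr=15: (0,0) not in TLB -> MISS, insert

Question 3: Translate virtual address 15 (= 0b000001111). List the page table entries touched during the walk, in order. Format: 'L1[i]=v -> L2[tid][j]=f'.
vaddr = 15 = 0b000001111
Split: l1_idx=0, l2_idx=0, offset=15

Answer: L1[0]=0 -> L2[0][0]=71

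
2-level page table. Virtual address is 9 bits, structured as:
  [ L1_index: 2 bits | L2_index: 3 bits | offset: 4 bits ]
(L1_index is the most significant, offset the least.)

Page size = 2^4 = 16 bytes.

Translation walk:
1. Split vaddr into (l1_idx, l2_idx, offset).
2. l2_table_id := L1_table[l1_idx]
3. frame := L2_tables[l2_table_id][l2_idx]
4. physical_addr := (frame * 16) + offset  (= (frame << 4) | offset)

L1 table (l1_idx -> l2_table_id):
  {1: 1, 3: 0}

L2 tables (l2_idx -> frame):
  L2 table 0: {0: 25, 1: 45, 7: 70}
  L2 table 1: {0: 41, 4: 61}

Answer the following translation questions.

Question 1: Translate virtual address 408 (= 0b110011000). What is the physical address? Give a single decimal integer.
vaddr = 408 = 0b110011000
Split: l1_idx=3, l2_idx=1, offset=8
L1[3] = 0
L2[0][1] = 45
paddr = 45 * 16 + 8 = 728

Answer: 728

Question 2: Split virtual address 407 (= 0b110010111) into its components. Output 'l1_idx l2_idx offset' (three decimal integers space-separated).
Answer: 3 1 7

Derivation:
vaddr = 407 = 0b110010111
  top 2 bits -> l1_idx = 3
  next 3 bits -> l2_idx = 1
  bottom 4 bits -> offset = 7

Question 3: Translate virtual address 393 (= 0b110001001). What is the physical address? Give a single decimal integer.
Answer: 409

Derivation:
vaddr = 393 = 0b110001001
Split: l1_idx=3, l2_idx=0, offset=9
L1[3] = 0
L2[0][0] = 25
paddr = 25 * 16 + 9 = 409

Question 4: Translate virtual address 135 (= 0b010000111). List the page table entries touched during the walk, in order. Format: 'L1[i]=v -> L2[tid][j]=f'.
Answer: L1[1]=1 -> L2[1][0]=41

Derivation:
vaddr = 135 = 0b010000111
Split: l1_idx=1, l2_idx=0, offset=7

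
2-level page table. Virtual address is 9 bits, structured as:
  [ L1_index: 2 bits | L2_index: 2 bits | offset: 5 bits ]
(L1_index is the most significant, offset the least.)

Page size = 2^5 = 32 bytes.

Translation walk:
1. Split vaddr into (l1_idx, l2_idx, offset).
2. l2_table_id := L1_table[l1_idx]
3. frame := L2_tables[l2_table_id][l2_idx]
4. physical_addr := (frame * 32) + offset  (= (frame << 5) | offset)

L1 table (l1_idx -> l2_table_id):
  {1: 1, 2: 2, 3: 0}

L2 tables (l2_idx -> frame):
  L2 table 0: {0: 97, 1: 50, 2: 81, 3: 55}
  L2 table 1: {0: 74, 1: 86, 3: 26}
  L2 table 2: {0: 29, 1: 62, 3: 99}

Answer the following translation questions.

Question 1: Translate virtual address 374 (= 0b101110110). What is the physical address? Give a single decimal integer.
vaddr = 374 = 0b101110110
Split: l1_idx=2, l2_idx=3, offset=22
L1[2] = 2
L2[2][3] = 99
paddr = 99 * 32 + 22 = 3190

Answer: 3190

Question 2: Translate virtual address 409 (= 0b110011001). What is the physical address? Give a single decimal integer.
vaddr = 409 = 0b110011001
Split: l1_idx=3, l2_idx=0, offset=25
L1[3] = 0
L2[0][0] = 97
paddr = 97 * 32 + 25 = 3129

Answer: 3129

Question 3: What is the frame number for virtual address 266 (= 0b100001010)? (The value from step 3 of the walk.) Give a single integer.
vaddr = 266: l1_idx=2, l2_idx=0
L1[2] = 2; L2[2][0] = 29

Answer: 29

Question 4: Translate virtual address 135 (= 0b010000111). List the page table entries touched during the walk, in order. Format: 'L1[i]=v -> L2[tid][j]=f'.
vaddr = 135 = 0b010000111
Split: l1_idx=1, l2_idx=0, offset=7

Answer: L1[1]=1 -> L2[1][0]=74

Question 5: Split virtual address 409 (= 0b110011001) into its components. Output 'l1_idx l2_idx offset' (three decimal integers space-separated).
Answer: 3 0 25

Derivation:
vaddr = 409 = 0b110011001
  top 2 bits -> l1_idx = 3
  next 2 bits -> l2_idx = 0
  bottom 5 bits -> offset = 25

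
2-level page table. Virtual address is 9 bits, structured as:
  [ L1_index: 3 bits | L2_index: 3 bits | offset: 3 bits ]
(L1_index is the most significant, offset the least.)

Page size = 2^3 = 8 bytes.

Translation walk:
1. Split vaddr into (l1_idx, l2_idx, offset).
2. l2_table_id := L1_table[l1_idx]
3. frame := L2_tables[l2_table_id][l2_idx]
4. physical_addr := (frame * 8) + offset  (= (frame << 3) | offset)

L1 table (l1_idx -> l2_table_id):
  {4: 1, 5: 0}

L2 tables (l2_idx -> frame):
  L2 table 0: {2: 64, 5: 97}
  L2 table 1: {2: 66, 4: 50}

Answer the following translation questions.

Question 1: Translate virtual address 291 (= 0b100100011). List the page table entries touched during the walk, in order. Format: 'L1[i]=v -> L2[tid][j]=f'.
vaddr = 291 = 0b100100011
Split: l1_idx=4, l2_idx=4, offset=3

Answer: L1[4]=1 -> L2[1][4]=50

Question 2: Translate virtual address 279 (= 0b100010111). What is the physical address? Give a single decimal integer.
Answer: 535

Derivation:
vaddr = 279 = 0b100010111
Split: l1_idx=4, l2_idx=2, offset=7
L1[4] = 1
L2[1][2] = 66
paddr = 66 * 8 + 7 = 535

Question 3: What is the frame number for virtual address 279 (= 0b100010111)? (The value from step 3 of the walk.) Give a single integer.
Answer: 66

Derivation:
vaddr = 279: l1_idx=4, l2_idx=2
L1[4] = 1; L2[1][2] = 66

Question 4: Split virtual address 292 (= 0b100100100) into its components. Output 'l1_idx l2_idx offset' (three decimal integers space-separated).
vaddr = 292 = 0b100100100
  top 3 bits -> l1_idx = 4
  next 3 bits -> l2_idx = 4
  bottom 3 bits -> offset = 4

Answer: 4 4 4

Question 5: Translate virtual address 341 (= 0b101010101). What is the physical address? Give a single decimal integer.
Answer: 517

Derivation:
vaddr = 341 = 0b101010101
Split: l1_idx=5, l2_idx=2, offset=5
L1[5] = 0
L2[0][2] = 64
paddr = 64 * 8 + 5 = 517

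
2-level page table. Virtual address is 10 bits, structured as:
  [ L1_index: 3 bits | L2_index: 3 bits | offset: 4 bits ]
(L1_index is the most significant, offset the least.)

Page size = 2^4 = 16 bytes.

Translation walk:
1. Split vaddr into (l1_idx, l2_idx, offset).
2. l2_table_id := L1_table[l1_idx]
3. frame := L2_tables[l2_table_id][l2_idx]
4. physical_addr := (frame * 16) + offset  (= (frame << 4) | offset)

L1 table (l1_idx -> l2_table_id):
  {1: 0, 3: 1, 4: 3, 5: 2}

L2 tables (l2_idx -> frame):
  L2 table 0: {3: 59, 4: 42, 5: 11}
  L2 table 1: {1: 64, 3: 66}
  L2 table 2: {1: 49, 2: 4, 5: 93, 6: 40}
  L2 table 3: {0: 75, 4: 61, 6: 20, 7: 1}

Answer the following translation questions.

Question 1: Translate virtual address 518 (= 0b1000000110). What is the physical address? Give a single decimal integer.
Answer: 1206

Derivation:
vaddr = 518 = 0b1000000110
Split: l1_idx=4, l2_idx=0, offset=6
L1[4] = 3
L2[3][0] = 75
paddr = 75 * 16 + 6 = 1206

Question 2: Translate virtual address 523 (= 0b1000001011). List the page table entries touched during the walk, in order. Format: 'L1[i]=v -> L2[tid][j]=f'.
Answer: L1[4]=3 -> L2[3][0]=75

Derivation:
vaddr = 523 = 0b1000001011
Split: l1_idx=4, l2_idx=0, offset=11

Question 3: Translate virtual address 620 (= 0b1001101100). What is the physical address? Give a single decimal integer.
Answer: 332

Derivation:
vaddr = 620 = 0b1001101100
Split: l1_idx=4, l2_idx=6, offset=12
L1[4] = 3
L2[3][6] = 20
paddr = 20 * 16 + 12 = 332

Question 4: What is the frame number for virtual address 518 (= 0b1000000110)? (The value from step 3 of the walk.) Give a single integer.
Answer: 75

Derivation:
vaddr = 518: l1_idx=4, l2_idx=0
L1[4] = 3; L2[3][0] = 75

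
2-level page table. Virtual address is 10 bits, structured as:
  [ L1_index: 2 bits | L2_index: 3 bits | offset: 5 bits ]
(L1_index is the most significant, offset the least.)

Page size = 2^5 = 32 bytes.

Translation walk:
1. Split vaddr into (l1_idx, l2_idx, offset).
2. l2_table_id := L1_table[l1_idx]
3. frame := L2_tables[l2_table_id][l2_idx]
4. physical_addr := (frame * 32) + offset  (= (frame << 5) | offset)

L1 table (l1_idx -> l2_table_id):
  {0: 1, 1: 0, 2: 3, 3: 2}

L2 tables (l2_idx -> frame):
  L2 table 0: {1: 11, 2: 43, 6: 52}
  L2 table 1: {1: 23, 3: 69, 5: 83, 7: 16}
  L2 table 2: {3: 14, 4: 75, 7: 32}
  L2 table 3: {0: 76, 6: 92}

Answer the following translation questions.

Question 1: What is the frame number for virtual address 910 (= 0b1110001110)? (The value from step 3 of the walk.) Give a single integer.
vaddr = 910: l1_idx=3, l2_idx=4
L1[3] = 2; L2[2][4] = 75

Answer: 75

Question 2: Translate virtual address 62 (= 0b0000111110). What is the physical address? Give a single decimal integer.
vaddr = 62 = 0b0000111110
Split: l1_idx=0, l2_idx=1, offset=30
L1[0] = 1
L2[1][1] = 23
paddr = 23 * 32 + 30 = 766

Answer: 766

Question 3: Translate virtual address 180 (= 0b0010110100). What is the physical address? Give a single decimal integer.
Answer: 2676

Derivation:
vaddr = 180 = 0b0010110100
Split: l1_idx=0, l2_idx=5, offset=20
L1[0] = 1
L2[1][5] = 83
paddr = 83 * 32 + 20 = 2676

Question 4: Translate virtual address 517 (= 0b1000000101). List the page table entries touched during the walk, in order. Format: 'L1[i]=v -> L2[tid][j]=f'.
vaddr = 517 = 0b1000000101
Split: l1_idx=2, l2_idx=0, offset=5

Answer: L1[2]=3 -> L2[3][0]=76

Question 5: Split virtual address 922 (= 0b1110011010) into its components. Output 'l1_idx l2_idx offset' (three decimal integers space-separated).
Answer: 3 4 26

Derivation:
vaddr = 922 = 0b1110011010
  top 2 bits -> l1_idx = 3
  next 3 bits -> l2_idx = 4
  bottom 5 bits -> offset = 26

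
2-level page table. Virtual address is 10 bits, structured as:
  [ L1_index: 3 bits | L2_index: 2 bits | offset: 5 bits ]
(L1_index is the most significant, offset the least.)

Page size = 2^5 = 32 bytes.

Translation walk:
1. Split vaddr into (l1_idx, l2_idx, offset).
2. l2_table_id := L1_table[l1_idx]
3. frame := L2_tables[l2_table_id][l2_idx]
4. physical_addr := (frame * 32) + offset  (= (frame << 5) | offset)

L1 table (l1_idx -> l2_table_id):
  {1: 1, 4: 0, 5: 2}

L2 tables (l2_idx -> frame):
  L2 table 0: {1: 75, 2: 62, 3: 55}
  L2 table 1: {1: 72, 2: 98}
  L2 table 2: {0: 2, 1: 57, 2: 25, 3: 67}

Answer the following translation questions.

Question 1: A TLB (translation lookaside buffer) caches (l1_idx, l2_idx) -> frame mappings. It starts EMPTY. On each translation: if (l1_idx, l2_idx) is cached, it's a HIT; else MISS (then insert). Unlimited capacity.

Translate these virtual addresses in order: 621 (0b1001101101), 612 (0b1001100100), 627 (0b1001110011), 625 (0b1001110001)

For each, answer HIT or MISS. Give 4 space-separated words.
vaddr=621: (4,3) not in TLB -> MISS, insert
vaddr=612: (4,3) in TLB -> HIT
vaddr=627: (4,3) in TLB -> HIT
vaddr=625: (4,3) in TLB -> HIT

Answer: MISS HIT HIT HIT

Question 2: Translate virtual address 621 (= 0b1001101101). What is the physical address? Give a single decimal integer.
vaddr = 621 = 0b1001101101
Split: l1_idx=4, l2_idx=3, offset=13
L1[4] = 0
L2[0][3] = 55
paddr = 55 * 32 + 13 = 1773

Answer: 1773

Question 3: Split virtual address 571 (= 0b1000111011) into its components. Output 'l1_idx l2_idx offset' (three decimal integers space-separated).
vaddr = 571 = 0b1000111011
  top 3 bits -> l1_idx = 4
  next 2 bits -> l2_idx = 1
  bottom 5 bits -> offset = 27

Answer: 4 1 27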